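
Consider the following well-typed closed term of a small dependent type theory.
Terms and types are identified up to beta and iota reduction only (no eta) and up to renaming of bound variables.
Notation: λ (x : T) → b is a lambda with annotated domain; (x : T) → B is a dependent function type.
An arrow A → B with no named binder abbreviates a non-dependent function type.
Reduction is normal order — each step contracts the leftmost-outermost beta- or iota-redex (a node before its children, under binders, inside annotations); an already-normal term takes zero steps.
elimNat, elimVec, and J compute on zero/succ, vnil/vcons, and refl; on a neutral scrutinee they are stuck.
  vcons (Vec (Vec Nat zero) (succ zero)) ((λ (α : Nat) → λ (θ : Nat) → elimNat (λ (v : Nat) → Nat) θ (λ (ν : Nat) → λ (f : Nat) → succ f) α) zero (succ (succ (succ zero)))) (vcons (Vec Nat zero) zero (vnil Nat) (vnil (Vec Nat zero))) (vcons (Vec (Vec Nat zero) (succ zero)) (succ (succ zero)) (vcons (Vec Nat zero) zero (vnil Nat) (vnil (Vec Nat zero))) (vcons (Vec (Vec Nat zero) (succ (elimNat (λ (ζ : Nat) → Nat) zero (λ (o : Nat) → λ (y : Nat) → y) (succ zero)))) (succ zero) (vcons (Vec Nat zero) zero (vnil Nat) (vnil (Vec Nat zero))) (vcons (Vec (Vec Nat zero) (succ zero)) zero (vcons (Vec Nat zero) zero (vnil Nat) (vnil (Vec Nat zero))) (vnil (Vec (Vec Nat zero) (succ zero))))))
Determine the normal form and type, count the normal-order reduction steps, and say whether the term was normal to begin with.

resulting normal form:
  vcons (Vec (Vec Nat zero) (succ zero)) (succ (succ (succ zero))) (vcons (Vec Nat zero) zero (vnil Nat) (vnil (Vec Nat zero))) (vcons (Vec (Vec Nat zero) (succ zero)) (succ (succ zero)) (vcons (Vec Nat zero) zero (vnil Nat) (vnil (Vec Nat zero))) (vcons (Vec (Vec Nat zero) (succ zero)) (succ zero) (vcons (Vec Nat zero) zero (vnil Nat) (vnil (Vec Nat zero))) (vcons (Vec (Vec Nat zero) (succ zero)) zero (vcons (Vec Nat zero) zero (vnil Nat) (vnil (Vec Nat zero))) (vnil (Vec (Vec Nat zero) (succ zero))))))
inferred type:
  Vec (Vec (Vec Nat zero) (succ zero)) (succ (succ (succ (succ zero))))
normal-order step count: 7
started in normal form: no
first contracted redex: a beta-redex


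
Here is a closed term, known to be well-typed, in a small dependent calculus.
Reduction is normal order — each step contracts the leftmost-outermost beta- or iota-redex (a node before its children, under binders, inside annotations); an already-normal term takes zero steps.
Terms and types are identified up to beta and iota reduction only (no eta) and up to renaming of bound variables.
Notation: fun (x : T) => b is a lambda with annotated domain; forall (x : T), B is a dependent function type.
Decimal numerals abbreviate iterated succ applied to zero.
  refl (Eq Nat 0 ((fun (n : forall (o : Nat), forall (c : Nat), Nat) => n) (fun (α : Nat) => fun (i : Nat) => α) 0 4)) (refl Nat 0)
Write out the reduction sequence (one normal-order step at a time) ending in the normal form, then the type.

normal-order reduction:
  refl (Eq Nat 0 ((fun (n : forall (o : Nat), forall (c : Nat), Nat) => n) (fun (α : Nat) => fun (i : Nat) => α) 0 4)) (refl Nat 0)
  ~> refl (Eq Nat 0 ((fun (n : Nat) => fun (o : Nat) => n) 0 4)) (refl Nat 0)
  ~> refl (Eq Nat 0 ((fun (n : Nat) => 0) 4)) (refl Nat 0)
  ~> refl (Eq Nat 0 0) (refl Nat 0)
type:
  Eq (Eq Nat 0 0) (refl Nat 0) (refl Nat 0)


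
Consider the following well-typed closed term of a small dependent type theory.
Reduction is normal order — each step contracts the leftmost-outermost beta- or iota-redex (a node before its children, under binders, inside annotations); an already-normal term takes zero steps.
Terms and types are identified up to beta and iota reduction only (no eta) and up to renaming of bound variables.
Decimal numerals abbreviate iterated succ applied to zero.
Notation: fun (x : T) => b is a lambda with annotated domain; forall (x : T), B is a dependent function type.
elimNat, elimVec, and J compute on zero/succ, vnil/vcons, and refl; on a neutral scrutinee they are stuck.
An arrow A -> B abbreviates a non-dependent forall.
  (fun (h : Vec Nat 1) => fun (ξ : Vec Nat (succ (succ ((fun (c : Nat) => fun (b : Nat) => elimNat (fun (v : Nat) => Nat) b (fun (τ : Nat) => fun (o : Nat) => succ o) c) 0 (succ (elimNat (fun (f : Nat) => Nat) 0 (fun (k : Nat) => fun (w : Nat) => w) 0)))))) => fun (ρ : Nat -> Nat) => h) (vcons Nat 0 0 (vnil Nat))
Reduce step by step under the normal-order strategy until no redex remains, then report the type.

normal-order reduction sequence:
  (fun (h : Vec Nat 1) => fun (ξ : Vec Nat (succ (succ ((fun (c : Nat) => fun (b : Nat) => elimNat (fun (v : Nat) => Nat) b (fun (τ : Nat) => fun (o : Nat) => succ o) c) 0 (succ (elimNat (fun (f : Nat) => Nat) 0 (fun (k : Nat) => fun (w : Nat) => w) 0)))))) => fun (ρ : Nat -> Nat) => h) (vcons Nat 0 0 (vnil Nat))
  ~> fun (h : Vec Nat (succ (succ ((fun (ξ : Nat) => fun (c : Nat) => elimNat (fun (b : Nat) => Nat) c (fun (v : Nat) => fun (τ : Nat) => succ τ) ξ) 0 (succ (elimNat (fun (o : Nat) => Nat) 0 (fun (f : Nat) => fun (k : Nat) => k) 0)))))) => fun (w : Nat -> Nat) => vcons Nat 0 0 (vnil Nat)
  ~> fun (h : Vec Nat (succ (succ ((fun (ξ : Nat) => elimNat (fun (c : Nat) => Nat) ξ (fun (b : Nat) => fun (v : Nat) => succ v) 0) (succ (elimNat (fun (τ : Nat) => Nat) 0 (fun (o : Nat) => fun (f : Nat) => f) 0)))))) => fun (k : Nat -> Nat) => vcons Nat 0 0 (vnil Nat)
  ~> fun (h : Vec Nat (succ (succ (elimNat (fun (ξ : Nat) => Nat) (succ (elimNat (fun (c : Nat) => Nat) 0 (fun (b : Nat) => fun (v : Nat) => v) 0)) (fun (τ : Nat) => fun (o : Nat) => succ o) 0)))) => fun (f : Nat -> Nat) => vcons Nat 0 0 (vnil Nat)
  ~> fun (h : Vec Nat (succ (succ (succ (elimNat (fun (ξ : Nat) => Nat) 0 (fun (c : Nat) => fun (b : Nat) => b) 0))))) => fun (v : Nat -> Nat) => vcons Nat 0 0 (vnil Nat)
  ~> fun (h : Vec Nat 3) => fun (ξ : Nat -> Nat) => vcons Nat 0 0 (vnil Nat)
inferred type:
  Vec Nat 3 -> (Nat -> Nat) -> Vec Nat 1


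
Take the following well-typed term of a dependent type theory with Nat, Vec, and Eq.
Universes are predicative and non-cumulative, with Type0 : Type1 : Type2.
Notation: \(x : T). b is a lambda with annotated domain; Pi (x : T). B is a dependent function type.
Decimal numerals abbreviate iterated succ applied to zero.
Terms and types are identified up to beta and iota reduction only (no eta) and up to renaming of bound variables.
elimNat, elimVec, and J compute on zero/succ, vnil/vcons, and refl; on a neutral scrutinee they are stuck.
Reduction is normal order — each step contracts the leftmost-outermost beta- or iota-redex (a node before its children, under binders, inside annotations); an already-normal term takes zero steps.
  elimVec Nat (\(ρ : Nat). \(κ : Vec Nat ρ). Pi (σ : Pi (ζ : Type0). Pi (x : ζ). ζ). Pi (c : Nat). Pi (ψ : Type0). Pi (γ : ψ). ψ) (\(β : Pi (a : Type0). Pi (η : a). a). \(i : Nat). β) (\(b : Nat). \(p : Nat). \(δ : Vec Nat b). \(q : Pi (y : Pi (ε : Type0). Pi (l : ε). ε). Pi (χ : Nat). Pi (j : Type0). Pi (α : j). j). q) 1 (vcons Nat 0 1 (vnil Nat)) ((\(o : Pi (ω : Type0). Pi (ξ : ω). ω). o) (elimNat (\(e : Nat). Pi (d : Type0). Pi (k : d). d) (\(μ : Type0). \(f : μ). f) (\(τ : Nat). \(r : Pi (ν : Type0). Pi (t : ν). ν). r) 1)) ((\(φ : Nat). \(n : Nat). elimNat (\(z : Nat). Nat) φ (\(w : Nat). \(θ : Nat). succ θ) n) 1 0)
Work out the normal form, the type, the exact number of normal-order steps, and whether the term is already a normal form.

normal form:
  \(ρ : Type0). \(κ : ρ). κ
type:
  Pi (ρ : Type0). Pi (κ : ρ). ρ
steps to reach normal form (normal order): 13
already normal: no
first redex: an elimVec iota-redex


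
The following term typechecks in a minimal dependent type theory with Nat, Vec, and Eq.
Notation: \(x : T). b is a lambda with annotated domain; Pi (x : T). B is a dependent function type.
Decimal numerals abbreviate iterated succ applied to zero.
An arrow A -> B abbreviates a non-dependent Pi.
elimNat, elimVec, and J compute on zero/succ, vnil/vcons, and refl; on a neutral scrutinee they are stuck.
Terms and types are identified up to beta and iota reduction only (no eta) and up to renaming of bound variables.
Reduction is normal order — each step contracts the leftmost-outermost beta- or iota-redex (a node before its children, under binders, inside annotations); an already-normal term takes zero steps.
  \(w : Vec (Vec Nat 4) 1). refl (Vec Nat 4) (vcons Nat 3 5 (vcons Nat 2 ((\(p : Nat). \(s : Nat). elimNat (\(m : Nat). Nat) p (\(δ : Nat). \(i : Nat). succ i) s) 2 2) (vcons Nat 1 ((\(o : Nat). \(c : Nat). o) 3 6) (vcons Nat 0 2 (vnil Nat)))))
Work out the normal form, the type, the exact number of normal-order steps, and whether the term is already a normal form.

resulting normal form:
  \(w : Vec (Vec Nat 4) 1). refl (Vec Nat 4) (vcons Nat 3 5 (vcons Nat 2 4 (vcons Nat 1 3 (vcons Nat 0 2 (vnil Nat)))))
the term's type:
  Vec (Vec Nat 4) 1 -> Eq (Vec Nat 4) (vcons Nat 3 5 (vcons Nat 2 4 (vcons Nat 1 3 (vcons Nat 0 2 (vnil Nat))))) (vcons Nat 3 5 (vcons Nat 2 4 (vcons Nat 1 3 (vcons Nat 0 2 (vnil Nat)))))
steps to reach normal form (normal order): 11
started in normal form: no
first contracted redex: a beta-redex


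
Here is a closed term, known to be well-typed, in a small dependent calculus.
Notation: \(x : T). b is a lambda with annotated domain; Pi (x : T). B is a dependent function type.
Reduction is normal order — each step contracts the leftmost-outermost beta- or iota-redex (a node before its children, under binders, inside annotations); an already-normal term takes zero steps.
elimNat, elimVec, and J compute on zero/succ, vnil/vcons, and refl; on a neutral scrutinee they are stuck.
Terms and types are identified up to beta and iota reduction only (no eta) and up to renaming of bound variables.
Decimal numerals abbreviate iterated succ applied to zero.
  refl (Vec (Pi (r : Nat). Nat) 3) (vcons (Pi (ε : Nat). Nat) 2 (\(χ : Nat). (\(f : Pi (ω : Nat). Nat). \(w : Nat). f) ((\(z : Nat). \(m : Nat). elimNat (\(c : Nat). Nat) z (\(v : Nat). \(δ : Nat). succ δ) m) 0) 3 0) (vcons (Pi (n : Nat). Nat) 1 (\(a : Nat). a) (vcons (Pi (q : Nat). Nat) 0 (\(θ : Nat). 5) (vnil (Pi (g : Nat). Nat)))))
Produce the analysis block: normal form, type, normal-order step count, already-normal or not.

normal form:
  refl (Vec (Pi (r : Nat). Nat) 3) (vcons (Pi (ε : Nat). Nat) 2 (\(χ : Nat). 0) (vcons (Pi (f : Nat). Nat) 1 (\(ω : Nat). ω) (vcons (Pi (w : Nat). Nat) 0 (\(z : Nat). 5) (vnil (Pi (m : Nat). Nat)))))
type:
  Eq (Vec (Pi (r : Nat). Nat) 3) (vcons (Pi (ε : Nat). Nat) 2 (\(χ : Nat). 0) (vcons (Pi (f : Nat). Nat) 1 (\(ω : Nat). ω) (vcons (Pi (w : Nat). Nat) 0 (\(z : Nat). 5) (vnil (Pi (m : Nat). Nat))))) (vcons (Pi (c : Nat). Nat) 2 (\(v : Nat). 0) (vcons (Pi (δ : Nat). Nat) 1 (\(n : Nat). n) (vcons (Pi (a : Nat). Nat) 0 (\(q : Nat). 5) (vnil (Pi (θ : Nat). Nat)))))
steps to reach normal form (normal order): 5
term was already normal: no
first redex: a beta-redex


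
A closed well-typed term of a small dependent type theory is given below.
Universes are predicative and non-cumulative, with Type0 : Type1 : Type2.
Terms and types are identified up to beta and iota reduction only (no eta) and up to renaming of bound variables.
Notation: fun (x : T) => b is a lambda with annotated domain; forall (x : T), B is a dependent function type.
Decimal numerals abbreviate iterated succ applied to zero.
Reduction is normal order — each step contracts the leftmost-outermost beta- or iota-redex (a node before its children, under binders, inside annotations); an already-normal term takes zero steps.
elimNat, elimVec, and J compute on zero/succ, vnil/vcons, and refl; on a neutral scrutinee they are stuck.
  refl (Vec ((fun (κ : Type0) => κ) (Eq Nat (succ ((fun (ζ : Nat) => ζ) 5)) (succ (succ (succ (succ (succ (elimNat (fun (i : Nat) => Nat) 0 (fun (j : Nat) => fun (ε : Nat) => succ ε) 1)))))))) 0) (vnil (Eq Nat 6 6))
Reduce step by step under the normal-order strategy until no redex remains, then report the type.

normal-order reduction sequence:
  refl (Vec ((fun (κ : Type0) => κ) (Eq Nat (succ ((fun (ζ : Nat) => ζ) 5)) (succ (succ (succ (succ (succ (elimNat (fun (i : Nat) => Nat) 0 (fun (j : Nat) => fun (ε : Nat) => succ ε) 1)))))))) 0) (vnil (Eq Nat 6 6))
  ~> refl (Vec (Eq Nat (succ ((fun (κ : Nat) => κ) 5)) (succ (succ (succ (succ (succ (elimNat (fun (ζ : Nat) => Nat) 0 (fun (i : Nat) => fun (j : Nat) => succ j) 1))))))) 0) (vnil (Eq Nat 6 6))
  ~> refl (Vec (Eq Nat 6 (succ (succ (succ (succ (succ (elimNat (fun (κ : Nat) => Nat) 0 (fun (ζ : Nat) => fun (i : Nat) => succ i) 1))))))) 0) (vnil (Eq Nat 6 6))
  ~> refl (Vec (Eq Nat 6 (succ (succ (succ (succ (succ ((fun (κ : Nat) => fun (ζ : Nat) => succ ζ) 0 (elimNat (fun (i : Nat) => Nat) 0 (fun (j : Nat) => fun (ε : Nat) => succ ε) 0)))))))) 0) (vnil (Eq Nat 6 6))
  ~> refl (Vec (Eq Nat 6 (succ (succ (succ (succ (succ ((fun (κ : Nat) => succ κ) (elimNat (fun (ζ : Nat) => Nat) 0 (fun (i : Nat) => fun (j : Nat) => succ j) 0)))))))) 0) (vnil (Eq Nat 6 6))
  ~> refl (Vec (Eq Nat 6 (succ (succ (succ (succ (succ (succ (elimNat (fun (κ : Nat) => Nat) 0 (fun (ζ : Nat) => fun (i : Nat) => succ i) 0)))))))) 0) (vnil (Eq Nat 6 6))
  ~> refl (Vec (Eq Nat 6 6) 0) (vnil (Eq Nat 6 6))
type:
  Eq (Vec (Eq Nat 6 6) 0) (vnil (Eq Nat 6 6)) (vnil (Eq Nat 6 6))


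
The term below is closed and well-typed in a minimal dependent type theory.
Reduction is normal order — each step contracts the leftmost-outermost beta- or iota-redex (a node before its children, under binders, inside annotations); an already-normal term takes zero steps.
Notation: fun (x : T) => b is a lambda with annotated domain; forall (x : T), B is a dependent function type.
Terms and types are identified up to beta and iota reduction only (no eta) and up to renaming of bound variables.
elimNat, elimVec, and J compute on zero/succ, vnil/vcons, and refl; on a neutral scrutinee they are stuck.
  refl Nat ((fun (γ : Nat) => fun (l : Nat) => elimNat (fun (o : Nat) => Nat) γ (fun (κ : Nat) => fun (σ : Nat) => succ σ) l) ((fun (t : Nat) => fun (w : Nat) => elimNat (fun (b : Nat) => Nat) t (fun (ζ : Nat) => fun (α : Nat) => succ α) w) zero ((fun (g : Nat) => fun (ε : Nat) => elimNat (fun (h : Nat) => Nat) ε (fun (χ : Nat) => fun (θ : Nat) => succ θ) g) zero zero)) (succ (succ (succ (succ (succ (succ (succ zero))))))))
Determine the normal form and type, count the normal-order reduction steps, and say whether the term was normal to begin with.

resulting normal form:
  refl Nat (succ (succ (succ (succ (succ (succ (succ zero)))))))
type:
  Eq Nat (succ (succ (succ (succ (succ (succ (succ zero))))))) (succ (succ (succ (succ (succ (succ (succ zero)))))))
steps to reach normal form (normal order): 30
already normal: no
first redex: a beta-redex


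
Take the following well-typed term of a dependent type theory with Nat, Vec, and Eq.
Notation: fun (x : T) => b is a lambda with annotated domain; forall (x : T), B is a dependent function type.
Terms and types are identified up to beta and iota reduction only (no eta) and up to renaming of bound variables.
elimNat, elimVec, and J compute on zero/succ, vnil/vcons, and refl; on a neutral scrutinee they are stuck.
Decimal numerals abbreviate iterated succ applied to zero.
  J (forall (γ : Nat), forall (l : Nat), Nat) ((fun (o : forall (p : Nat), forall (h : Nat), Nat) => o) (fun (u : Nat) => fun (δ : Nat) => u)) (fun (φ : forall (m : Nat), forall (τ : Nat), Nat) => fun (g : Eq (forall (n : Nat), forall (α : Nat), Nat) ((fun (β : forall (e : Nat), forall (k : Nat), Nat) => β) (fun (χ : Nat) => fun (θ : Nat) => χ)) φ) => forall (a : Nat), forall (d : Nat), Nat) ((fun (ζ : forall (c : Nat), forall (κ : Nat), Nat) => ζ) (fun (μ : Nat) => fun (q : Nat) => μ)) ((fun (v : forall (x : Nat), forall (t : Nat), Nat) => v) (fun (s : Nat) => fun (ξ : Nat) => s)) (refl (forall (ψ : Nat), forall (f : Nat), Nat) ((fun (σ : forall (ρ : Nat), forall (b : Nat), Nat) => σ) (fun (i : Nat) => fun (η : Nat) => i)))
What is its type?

inferred type:
  forall (γ : Nat), forall (l : Nat), Nat


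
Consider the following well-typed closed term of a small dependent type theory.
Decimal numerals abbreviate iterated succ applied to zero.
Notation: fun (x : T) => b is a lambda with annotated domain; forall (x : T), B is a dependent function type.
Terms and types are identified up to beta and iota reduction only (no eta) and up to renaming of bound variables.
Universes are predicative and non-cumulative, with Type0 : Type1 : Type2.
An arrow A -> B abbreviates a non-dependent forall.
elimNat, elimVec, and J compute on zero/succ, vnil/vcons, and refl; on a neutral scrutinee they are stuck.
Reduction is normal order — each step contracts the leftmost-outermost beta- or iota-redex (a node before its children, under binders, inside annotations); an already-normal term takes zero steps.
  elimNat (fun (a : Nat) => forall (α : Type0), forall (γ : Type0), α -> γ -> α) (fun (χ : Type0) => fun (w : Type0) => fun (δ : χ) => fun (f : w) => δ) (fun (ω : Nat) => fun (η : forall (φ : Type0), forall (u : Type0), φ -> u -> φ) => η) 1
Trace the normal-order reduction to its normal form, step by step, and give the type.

normal-order reduction:
  elimNat (fun (a : Nat) => forall (α : Type0), forall (γ : Type0), α -> γ -> α) (fun (χ : Type0) => fun (w : Type0) => fun (δ : χ) => fun (f : w) => δ) (fun (ω : Nat) => fun (η : forall (φ : Type0), forall (u : Type0), φ -> u -> φ) => η) 1
  ~> (fun (a : Nat) => fun (α : forall (γ : Type0), forall (χ : Type0), γ -> χ -> γ) => α) 0 (elimNat (fun (w : Nat) => forall (δ : Type0), forall (f : Type0), δ -> f -> δ) (fun (ω : Type0) => fun (η : Type0) => fun (φ : ω) => fun (u : η) => φ) (fun (k : Nat) => fun (b : forall (h : Type0), forall (v : Type0), h -> v -> h) => b) 0)
  ~> (fun (a : forall (α : Type0), forall (γ : Type0), α -> γ -> α) => a) (elimNat (fun (χ : Nat) => forall (w : Type0), forall (δ : Type0), w -> δ -> w) (fun (f : Type0) => fun (ω : Type0) => fun (η : f) => fun (φ : ω) => η) (fun (u : Nat) => fun (k : forall (b : Type0), forall (h : Type0), b -> h -> b) => k) 0)
  ~> elimNat (fun (a : Nat) => forall (α : Type0), forall (γ : Type0), α -> γ -> α) (fun (χ : Type0) => fun (w : Type0) => fun (δ : χ) => fun (f : w) => δ) (fun (ω : Nat) => fun (η : forall (φ : Type0), forall (u : Type0), φ -> u -> φ) => η) 0
  ~> fun (a : Type0) => fun (α : Type0) => fun (γ : a) => fun (χ : α) => γ
the term's type:
  forall (a : Type0), forall (α : Type0), a -> α -> a


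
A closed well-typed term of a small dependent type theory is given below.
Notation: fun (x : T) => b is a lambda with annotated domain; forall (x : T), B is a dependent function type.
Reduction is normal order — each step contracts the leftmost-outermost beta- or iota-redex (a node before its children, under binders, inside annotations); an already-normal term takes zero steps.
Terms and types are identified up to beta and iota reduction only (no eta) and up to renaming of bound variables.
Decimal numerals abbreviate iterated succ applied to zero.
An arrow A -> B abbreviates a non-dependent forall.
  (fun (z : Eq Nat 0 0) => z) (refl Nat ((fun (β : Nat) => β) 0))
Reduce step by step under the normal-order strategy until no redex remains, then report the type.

normal-order reduction sequence:
  (fun (z : Eq Nat 0 0) => z) (refl Nat ((fun (β : Nat) => β) 0))
  ~> refl Nat ((fun (z : Nat) => z) 0)
  ~> refl Nat 0
the term's type:
  Eq Nat 0 0


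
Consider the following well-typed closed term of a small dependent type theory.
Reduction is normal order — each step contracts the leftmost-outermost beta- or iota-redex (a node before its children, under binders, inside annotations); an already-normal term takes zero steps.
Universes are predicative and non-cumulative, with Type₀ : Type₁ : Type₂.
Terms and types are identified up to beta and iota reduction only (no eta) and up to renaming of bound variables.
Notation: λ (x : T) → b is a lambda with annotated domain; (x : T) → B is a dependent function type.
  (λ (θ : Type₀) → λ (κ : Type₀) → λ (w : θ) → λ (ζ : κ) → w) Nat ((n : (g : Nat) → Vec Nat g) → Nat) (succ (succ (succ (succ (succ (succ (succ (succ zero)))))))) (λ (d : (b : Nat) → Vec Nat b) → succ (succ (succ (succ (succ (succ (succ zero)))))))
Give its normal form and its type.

resulting normal form:
  succ (succ (succ (succ (succ (succ (succ (succ zero)))))))
type:
  Nat


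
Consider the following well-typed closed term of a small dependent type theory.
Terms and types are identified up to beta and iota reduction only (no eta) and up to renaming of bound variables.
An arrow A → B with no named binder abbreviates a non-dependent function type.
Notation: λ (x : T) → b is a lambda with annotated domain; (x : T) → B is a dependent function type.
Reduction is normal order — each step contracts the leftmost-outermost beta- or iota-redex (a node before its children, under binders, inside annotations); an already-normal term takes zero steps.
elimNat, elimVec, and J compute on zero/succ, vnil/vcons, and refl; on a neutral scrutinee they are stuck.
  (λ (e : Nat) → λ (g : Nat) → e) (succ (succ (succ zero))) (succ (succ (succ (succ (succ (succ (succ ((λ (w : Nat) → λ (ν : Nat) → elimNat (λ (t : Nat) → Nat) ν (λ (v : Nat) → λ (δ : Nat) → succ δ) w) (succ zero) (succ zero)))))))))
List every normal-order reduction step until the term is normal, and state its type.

normal-order reduction:
  (λ (e : Nat) → λ (g : Nat) → e) (succ (succ (succ zero))) (succ (succ (succ (succ (succ (succ (succ ((λ (w : Nat) → λ (ν : Nat) → elimNat (λ (t : Nat) → Nat) ν (λ (v : Nat) → λ (δ : Nat) → succ δ) w) (succ zero) (succ zero)))))))))
  ~> (λ (e : Nat) → succ (succ (succ zero))) (succ (succ (succ (succ (succ (succ (succ ((λ (g : Nat) → λ (w : Nat) → elimNat (λ (ν : Nat) → Nat) w (λ (t : Nat) → λ (v : Nat) → succ v) g) (succ zero) (succ zero)))))))))
  ~> succ (succ (succ zero))
the term's type:
  Nat


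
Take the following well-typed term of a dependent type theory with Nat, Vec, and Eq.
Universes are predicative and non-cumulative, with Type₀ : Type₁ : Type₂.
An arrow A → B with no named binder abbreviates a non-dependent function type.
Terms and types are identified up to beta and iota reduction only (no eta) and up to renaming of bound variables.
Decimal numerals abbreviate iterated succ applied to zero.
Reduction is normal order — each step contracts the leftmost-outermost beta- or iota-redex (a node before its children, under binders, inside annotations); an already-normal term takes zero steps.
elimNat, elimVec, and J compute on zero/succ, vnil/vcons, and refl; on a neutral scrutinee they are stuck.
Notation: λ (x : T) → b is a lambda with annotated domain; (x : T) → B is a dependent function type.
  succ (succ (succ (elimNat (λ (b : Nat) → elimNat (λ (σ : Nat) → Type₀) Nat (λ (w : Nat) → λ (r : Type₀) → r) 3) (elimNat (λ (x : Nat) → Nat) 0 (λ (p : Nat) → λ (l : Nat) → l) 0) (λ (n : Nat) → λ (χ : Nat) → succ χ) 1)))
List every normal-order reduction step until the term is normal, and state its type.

normal-order reduction sequence:
  succ (succ (succ (elimNat (λ (b : Nat) → elimNat (λ (σ : Nat) → Type₀) Nat (λ (w : Nat) → λ (r : Type₀) → r) 3) (elimNat (λ (x : Nat) → Nat) 0 (λ (p : Nat) → λ (l : Nat) → l) 0) (λ (n : Nat) → λ (χ : Nat) → succ χ) 1)))
  ~> succ (succ (succ ((λ (b : Nat) → λ (σ : Nat) → succ σ) 0 (elimNat (λ (w : Nat) → elimNat (λ (r : Nat) → Type₀) Nat (λ (x : Nat) → λ (p : Type₀) → p) 3) (elimNat (λ (l : Nat) → Nat) 0 (λ (n : Nat) → λ (χ : Nat) → χ) 0) (λ (ω : Nat) → λ (ζ : Nat) → succ ζ) 0))))
  ~> succ (succ (succ ((λ (b : Nat) → succ b) (elimNat (λ (σ : Nat) → elimNat (λ (w : Nat) → Type₀) Nat (λ (r : Nat) → λ (x : Type₀) → x) 3) (elimNat (λ (p : Nat) → Nat) 0 (λ (l : Nat) → λ (n : Nat) → n) 0) (λ (χ : Nat) → λ (ω : Nat) → succ ω) 0))))
  ~> succ (succ (succ (succ (elimNat (λ (b : Nat) → elimNat (λ (σ : Nat) → Type₀) Nat (λ (w : Nat) → λ (r : Type₀) → r) 3) (elimNat (λ (x : Nat) → Nat) 0 (λ (p : Nat) → λ (l : Nat) → l) 0) (λ (n : Nat) → λ (χ : Nat) → succ χ) 0))))
  ~> succ (succ (succ (succ (elimNat (λ (b : Nat) → Nat) 0 (λ (σ : Nat) → λ (w : Nat) → w) 0))))
  ~> 4
inferred type:
  Nat


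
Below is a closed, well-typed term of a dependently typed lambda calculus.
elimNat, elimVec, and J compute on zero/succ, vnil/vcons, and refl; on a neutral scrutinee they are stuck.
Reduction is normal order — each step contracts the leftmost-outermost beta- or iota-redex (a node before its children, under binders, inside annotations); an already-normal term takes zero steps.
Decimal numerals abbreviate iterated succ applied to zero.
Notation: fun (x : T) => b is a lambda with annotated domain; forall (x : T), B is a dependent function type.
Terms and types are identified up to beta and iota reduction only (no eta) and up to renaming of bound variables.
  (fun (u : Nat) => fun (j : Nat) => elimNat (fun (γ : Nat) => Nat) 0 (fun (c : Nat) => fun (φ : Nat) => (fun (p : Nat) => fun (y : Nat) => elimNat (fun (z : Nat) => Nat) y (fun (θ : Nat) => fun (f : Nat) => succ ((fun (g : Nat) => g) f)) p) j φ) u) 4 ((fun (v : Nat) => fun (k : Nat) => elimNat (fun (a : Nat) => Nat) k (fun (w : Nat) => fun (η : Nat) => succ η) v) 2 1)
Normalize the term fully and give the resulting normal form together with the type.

resulting normal form:
  12
inferred type:
  Nat
observation: 103 normal-order steps separate the term from its normal form.


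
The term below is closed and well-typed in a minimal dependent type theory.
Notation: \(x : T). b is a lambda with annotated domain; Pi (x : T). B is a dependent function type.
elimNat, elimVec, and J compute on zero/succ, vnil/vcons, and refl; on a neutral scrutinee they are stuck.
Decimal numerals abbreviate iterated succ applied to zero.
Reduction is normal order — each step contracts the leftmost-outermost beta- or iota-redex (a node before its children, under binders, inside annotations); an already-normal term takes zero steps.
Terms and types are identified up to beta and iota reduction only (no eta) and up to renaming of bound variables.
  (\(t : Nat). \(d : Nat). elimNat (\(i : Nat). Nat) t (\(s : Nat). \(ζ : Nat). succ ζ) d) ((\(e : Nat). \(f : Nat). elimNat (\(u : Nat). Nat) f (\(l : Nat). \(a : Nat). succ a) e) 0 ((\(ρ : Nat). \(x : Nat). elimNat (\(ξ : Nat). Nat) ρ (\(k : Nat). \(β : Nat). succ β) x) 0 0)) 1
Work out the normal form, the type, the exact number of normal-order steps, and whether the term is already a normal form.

resulting normal form:
  1
type:
  Nat
normal-order step count: 12
term was already normal: no
first redex: a beta-redex


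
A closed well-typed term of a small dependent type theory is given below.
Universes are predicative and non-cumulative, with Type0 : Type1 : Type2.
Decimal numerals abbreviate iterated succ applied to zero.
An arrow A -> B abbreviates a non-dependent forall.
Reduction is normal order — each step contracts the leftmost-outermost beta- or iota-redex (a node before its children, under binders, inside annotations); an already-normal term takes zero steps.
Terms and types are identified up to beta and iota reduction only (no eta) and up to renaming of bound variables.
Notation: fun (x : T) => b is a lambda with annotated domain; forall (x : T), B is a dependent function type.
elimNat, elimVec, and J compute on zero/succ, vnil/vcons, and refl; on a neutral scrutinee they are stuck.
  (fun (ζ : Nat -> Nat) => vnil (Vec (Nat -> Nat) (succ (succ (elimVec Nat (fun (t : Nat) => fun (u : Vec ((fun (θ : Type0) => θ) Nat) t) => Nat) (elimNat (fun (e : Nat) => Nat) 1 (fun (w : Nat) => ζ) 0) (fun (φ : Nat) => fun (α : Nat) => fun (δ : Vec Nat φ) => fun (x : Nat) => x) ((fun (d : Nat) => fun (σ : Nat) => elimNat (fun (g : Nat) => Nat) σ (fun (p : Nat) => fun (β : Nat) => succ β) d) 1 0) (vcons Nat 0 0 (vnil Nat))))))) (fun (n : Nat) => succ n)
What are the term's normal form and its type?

reduced normal form:
  vnil (Vec (Nat -> Nat) 3)
type:
  Vec (Vec (Nat -> Nat) 3) 0


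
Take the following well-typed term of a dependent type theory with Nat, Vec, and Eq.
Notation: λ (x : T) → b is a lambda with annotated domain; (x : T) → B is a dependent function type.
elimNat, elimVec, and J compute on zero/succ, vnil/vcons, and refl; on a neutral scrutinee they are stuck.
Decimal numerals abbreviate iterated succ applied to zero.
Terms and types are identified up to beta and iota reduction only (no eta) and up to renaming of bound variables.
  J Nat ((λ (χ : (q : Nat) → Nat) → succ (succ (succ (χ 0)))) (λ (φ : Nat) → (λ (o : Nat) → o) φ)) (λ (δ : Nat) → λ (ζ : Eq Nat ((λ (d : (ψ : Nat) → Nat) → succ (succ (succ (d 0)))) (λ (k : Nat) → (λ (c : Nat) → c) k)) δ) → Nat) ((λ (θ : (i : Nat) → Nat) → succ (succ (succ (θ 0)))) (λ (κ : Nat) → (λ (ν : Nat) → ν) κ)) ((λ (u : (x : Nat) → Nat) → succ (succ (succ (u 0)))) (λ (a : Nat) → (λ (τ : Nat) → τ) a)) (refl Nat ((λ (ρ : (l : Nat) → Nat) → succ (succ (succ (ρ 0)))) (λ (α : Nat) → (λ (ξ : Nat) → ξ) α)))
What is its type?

type:
  Nat


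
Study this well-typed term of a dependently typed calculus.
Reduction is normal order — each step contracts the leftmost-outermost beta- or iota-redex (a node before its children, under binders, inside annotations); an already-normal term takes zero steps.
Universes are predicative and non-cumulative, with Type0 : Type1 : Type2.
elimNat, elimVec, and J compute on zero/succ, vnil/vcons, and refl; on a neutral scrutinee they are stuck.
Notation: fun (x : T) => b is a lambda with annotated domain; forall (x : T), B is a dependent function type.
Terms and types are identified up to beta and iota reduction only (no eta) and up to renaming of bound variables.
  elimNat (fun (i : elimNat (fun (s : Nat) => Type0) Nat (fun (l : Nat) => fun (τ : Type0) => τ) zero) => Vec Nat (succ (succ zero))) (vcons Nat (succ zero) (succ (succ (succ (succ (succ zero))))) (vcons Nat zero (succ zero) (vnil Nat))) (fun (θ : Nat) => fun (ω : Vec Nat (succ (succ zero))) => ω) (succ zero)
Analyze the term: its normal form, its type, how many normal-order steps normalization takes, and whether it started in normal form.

reduced normal form:
  vcons Nat (succ zero) (succ (succ (succ (succ (succ zero))))) (vcons Nat zero (succ zero) (vnil Nat))
type:
  Vec Nat (succ (succ zero))
normal-order step count: 4
already normal: no
first contracted redex: an elimNat iota-redex


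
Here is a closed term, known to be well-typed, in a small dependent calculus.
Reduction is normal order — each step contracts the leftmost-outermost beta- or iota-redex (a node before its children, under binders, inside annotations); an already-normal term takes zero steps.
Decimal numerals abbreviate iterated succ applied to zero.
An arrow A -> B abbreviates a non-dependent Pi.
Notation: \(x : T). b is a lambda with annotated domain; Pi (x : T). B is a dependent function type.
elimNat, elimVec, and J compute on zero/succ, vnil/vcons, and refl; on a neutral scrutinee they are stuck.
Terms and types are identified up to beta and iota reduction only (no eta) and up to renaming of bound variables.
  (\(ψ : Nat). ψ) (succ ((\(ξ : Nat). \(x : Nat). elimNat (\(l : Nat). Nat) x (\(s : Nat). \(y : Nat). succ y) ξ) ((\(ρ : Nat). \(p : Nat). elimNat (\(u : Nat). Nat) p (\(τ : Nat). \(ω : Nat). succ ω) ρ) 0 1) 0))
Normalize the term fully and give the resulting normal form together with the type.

reduced normal form:
  2
the term's type:
  Nat


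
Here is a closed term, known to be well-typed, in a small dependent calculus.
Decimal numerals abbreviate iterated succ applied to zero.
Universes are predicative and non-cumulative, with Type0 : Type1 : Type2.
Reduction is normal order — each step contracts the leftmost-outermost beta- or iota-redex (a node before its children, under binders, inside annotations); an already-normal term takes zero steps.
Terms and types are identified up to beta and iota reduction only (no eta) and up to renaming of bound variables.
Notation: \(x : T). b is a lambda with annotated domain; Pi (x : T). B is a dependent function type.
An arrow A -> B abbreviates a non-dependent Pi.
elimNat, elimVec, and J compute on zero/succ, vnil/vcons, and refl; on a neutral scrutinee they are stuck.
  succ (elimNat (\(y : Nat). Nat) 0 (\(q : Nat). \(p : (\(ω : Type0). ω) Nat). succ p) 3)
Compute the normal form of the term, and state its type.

reduced normal form:
  4
the term's type:
  Nat
observation: the first redex contracted is an elimNat iota-redex; the normal form is reached in 10 normal-order steps.


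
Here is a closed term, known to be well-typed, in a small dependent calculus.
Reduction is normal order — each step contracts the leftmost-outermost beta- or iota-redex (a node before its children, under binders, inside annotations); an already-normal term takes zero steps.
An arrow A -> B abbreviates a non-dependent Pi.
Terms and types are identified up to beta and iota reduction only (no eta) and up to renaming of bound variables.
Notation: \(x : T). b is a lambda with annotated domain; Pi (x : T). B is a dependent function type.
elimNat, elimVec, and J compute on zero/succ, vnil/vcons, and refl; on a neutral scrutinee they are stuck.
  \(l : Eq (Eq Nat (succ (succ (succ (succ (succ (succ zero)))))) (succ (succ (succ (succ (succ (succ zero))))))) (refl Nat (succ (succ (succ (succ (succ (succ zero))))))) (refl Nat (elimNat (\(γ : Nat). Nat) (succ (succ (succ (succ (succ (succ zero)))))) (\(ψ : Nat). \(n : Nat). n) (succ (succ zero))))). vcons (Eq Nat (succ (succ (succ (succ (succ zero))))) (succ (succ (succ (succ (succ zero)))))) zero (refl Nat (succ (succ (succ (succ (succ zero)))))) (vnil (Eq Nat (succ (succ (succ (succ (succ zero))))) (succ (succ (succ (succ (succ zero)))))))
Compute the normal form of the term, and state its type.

reduced normal form:
  \(l : Eq (Eq Nat (succ (succ (succ (succ (succ (succ zero)))))) (succ (succ (succ (succ (succ (succ zero))))))) (refl Nat (succ (succ (succ (succ (succ (succ zero))))))) (refl Nat (succ (succ (succ (succ (succ (succ zero)))))))). vcons (Eq Nat (succ (succ (succ (succ (succ zero))))) (succ (succ (succ (succ (succ zero)))))) zero (refl Nat (succ (succ (succ (succ (succ zero)))))) (vnil (Eq Nat (succ (succ (succ (succ (succ zero))))) (succ (succ (succ (succ (succ zero)))))))
inferred type:
  Eq (Eq Nat (succ (succ (succ (succ (succ (succ zero)))))) (succ (succ (succ (succ (succ (succ zero))))))) (refl Nat (succ (succ (succ (succ (succ (succ zero))))))) (refl Nat (succ (succ (succ (succ (succ (succ zero))))))) -> Vec (Eq Nat (succ (succ (succ (succ (succ zero))))) (succ (succ (succ (succ (succ zero)))))) (succ zero)
observation: reduction starts at an elimNat iota-redex, and 7 normal-order steps reach the normal form.


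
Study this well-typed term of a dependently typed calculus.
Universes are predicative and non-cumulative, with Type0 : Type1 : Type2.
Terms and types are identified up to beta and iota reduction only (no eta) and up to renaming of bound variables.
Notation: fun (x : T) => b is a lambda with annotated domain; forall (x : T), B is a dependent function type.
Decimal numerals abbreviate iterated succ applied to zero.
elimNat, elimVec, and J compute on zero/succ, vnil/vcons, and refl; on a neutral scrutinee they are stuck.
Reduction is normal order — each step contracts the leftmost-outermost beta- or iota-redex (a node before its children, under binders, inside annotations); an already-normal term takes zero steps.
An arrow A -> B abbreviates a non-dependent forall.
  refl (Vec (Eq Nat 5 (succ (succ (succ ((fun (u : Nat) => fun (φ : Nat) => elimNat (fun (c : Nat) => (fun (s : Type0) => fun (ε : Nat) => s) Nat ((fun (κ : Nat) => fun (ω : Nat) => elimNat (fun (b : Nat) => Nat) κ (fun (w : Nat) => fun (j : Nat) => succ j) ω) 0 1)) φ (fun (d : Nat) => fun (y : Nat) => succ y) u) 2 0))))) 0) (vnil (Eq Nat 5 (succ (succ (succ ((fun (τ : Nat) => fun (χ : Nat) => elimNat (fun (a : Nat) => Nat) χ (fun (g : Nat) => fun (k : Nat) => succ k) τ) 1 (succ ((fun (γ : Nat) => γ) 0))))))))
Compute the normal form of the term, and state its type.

resulting normal form:
  refl (Vec (Eq Nat 5 5) 0) (vnil (Eq Nat 5 5))
inferred type:
  Eq (Vec (Eq Nat 5 5) 0) (vnil (Eq Nat 5 5)) (vnil (Eq Nat 5 5))
observation: normalization takes exactly 16 steps under the normal-order strategy.


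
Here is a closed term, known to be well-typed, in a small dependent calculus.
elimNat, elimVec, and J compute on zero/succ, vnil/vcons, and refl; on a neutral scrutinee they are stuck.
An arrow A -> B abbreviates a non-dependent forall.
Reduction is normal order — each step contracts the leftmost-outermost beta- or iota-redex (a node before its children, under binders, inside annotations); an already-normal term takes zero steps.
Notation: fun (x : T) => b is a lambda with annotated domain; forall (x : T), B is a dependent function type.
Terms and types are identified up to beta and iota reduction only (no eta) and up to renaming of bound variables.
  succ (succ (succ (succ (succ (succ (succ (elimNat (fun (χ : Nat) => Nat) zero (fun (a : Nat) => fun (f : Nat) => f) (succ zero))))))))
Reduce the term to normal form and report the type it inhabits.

resulting normal form:
  succ (succ (succ (succ (succ (succ (succ zero))))))
inferred type:
  Nat
observation: the term reaches its normal form after 4 normal-order steps.


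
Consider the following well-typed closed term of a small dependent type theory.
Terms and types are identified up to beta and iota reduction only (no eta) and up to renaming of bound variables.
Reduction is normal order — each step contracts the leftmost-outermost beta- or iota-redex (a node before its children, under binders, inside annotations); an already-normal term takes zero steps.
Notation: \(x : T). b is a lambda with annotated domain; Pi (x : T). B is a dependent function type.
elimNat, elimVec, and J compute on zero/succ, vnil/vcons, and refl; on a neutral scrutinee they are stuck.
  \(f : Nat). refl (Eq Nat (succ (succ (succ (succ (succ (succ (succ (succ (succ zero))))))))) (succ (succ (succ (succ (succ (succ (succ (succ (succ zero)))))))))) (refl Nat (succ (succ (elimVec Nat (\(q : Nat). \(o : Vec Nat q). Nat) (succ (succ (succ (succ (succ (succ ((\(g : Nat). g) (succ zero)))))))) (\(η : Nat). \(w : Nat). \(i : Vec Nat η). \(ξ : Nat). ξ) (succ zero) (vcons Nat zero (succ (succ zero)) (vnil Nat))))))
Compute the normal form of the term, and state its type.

resulting normal form:
  \(f : Nat). refl (Eq Nat (succ (succ (succ (succ (succ (succ (succ (succ (succ zero))))))))) (succ (succ (succ (succ (succ (succ (succ (succ (succ zero)))))))))) (refl Nat (succ (succ (succ (succ (succ (succ (succ (succ (succ zero))))))))))
type:
  Pi (f : Nat). Eq (Eq Nat (succ (succ (succ (succ (succ (succ (succ (succ (succ zero))))))))) (succ (succ (succ (succ (succ (succ (succ (succ (succ zero)))))))))) (refl Nat (succ (succ (succ (succ (succ (succ (succ (succ (succ zero)))))))))) (refl Nat (succ (succ (succ (succ (succ (succ (succ (succ (succ zero))))))))))


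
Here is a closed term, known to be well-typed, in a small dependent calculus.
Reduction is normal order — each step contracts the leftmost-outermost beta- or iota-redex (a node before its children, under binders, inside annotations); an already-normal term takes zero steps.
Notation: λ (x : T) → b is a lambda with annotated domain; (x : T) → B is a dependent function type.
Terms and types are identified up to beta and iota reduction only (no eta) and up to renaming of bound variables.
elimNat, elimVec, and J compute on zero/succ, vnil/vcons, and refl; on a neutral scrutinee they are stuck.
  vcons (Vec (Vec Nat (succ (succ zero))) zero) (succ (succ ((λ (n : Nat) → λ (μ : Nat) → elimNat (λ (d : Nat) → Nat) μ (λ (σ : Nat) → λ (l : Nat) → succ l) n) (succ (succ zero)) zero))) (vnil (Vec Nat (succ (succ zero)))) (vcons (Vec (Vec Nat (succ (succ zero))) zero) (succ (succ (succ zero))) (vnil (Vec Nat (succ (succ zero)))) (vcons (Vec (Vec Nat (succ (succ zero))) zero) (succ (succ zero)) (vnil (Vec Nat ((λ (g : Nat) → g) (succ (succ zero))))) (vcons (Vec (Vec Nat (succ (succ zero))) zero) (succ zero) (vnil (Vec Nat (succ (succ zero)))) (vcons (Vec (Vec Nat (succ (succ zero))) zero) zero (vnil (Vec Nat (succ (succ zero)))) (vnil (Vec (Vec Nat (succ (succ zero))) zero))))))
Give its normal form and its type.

resulting normal form:
  vcons (Vec (Vec Nat (succ (succ zero))) zero) (succ (succ (succ (succ zero)))) (vnil (Vec Nat (succ (succ zero)))) (vcons (Vec (Vec Nat (succ (succ zero))) zero) (succ (succ (succ zero))) (vnil (Vec Nat (succ (succ zero)))) (vcons (Vec (Vec Nat (succ (succ zero))) zero) (succ (succ zero)) (vnil (Vec Nat (succ (succ zero)))) (vcons (Vec (Vec Nat (succ (succ zero))) zero) (succ zero) (vnil (Vec Nat (succ (succ zero)))) (vcons (Vec (Vec Nat (succ (succ zero))) zero) zero (vnil (Vec Nat (succ (succ zero)))) (vnil (Vec (Vec Nat (succ (succ zero))) zero))))))
inferred type:
  Vec (Vec (Vec Nat (succ (succ zero))) zero) (succ (succ (succ (succ (succ zero)))))
observation: reduction starts at a beta-redex, and 10 normal-order steps reach the normal form.
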